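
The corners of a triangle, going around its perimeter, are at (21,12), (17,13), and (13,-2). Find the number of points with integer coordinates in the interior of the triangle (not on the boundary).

Using the shoelace formula, 2A = |(21·13 − 17·12) + (17·(-2) − 13·13) + (13·12 − 21·(-2))| = 64, so the area is 32.
The number of boundary lattice points is Σ gcd(|Δx|,|Δy|) = gcd(4,1) + gcd(4,15) + gcd(8,14) = 1+1+2 = 4.
By Pick's theorem A = I + B/2 − 1, so I = 32 − 4/2 + 1 = 31.

31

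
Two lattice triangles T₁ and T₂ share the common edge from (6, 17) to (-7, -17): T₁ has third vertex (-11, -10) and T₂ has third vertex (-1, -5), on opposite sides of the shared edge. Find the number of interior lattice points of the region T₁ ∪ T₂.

The union is the simple quadrilateral with vertices (6, 17), (-11, -10), (-7, -17), (-1, -5) in order.
By the shoelace formula, twice the signed area is |(6·(-10) − (-11)·17) + ((-11)·(-17) − (-7)·(-10)) + ((-7)·(-5) − (-1)·(-17)) + ((-1)·17 − 6·(-5))| = 275, so the area is 137.5.
The number of boundary lattice points is Σ gcd(|Δx|,|Δy|) = gcd(17,27) + gcd(4,7) + gcd(6,12) + gcd(7,22) = 1+1+6+1 = 9.
By Pick's theorem I = A − B/2 + 1 = 137.5 − 9/2 + 1 = 134.

134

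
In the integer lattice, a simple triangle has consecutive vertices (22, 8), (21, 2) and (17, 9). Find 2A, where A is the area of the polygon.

31

Using the shoelace formula, 2A = |[22·2 − 21·8] + [21·9 − 17·2] + [17·8 − 22·9]| = 31, so the area is 31/2.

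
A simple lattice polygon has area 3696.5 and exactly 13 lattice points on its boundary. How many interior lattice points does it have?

Pick's theorem A = I + B/2 − 1 rearranges to I = A − B/2 + 1 = 3696.5 − 13/2 + 1 = 3691.

3691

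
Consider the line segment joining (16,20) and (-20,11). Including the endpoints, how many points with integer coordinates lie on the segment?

10

The number of lattice points on a segment between lattice points is gcd(|Δx|,|Δy|) + 1 = gcd(36,9) + 1 = 9 + 1 = 10.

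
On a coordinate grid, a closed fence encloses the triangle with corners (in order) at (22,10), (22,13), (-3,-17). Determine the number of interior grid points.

The shoelace formula gives twice the area as |[22·13 − 22·10] + [22·(-17) − (-3)·13] + [(-3)·10 − 22·(-17)]| = 75, so the area is 75/2.
Summing gcd(|Δx|,|Δy|) over the edges gives the boundary count: gcd(0,3) + gcd(25,30) + gcd(25,27) = 3+5+1 = 9.
By Pick's theorem A = I + B/2 − 1, so I = 75/2 − 9/2 + 1 = 34.

34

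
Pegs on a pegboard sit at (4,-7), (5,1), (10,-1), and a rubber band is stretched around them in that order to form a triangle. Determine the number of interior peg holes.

Using the shoelace formula, 2A = |(4·1 − 5·(-7)) + (5·(-1) − 10·1) + (10·(-7) − 4·(-1))| = 42, so the area is 21.
Summing gcd(|Δx|,|Δy|) over the edges gives the boundary count: gcd(1,8) + gcd(5,2) + gcd(6,6) = 1+1+6 = 8.
By Pick's theorem A = I + B/2 − 1, so I = 21 − 8/2 + 1 = 18.

18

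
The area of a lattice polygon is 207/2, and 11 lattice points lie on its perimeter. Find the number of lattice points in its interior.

Pick's theorem A = I + B/2 − 1 rearranges to I = A − B/2 + 1 = 207/2 − 11/2 + 1 = 99.

99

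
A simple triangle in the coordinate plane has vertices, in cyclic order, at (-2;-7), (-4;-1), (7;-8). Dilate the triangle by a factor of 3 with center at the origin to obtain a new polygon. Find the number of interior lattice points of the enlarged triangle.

229

By the shoelace formula, twice the signed area is |[(-2)·(-1) − (-4)·(-7)] + [(-4)·(-8) − 7·(-1)] + [7·(-7) − (-2)·(-8)]| = 52, so the area is 26.
Summing gcd(|Δx|,|Δy|) over the edges gives the boundary count: gcd(2,6) + gcd(11,7) + gcd(9,1) = 2+1+1 = 4.
Scaling by 3 multiplies the area by 3² = 9 (so the new area is 234) and multiplies the boundary lattice-point count by 3, giving 12.
By Pick's theorem, the interior count of the dilated polygon is 234 − 12/2 + 1 = 229.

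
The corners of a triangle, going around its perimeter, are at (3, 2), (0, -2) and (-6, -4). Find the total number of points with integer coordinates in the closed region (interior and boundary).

13

By the shoelace formula, twice the signed area is |(3·(-2) − 0·2) + (0·(-4) − (-6)·(-2)) + ((-6)·2 − 3·(-4))| = 18, so the area is 9.
Along each edge there are gcd(|Δx|,|Δy|)+1 lattice points, so counting each shared vertex once the boundary has gcd(3,4) + gcd(6,2) + gcd(9,6) = 1+2+3 = 6.
Pick's theorem gives I = A − B/2 + 1 = 9 − 6/2 + 1 = 7, so the closed region contains I + B = 7 + 6 = 13 lattice points.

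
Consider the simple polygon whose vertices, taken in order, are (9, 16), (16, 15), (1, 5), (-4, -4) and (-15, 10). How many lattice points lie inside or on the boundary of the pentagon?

The shoelace formula gives twice the area as |(9·15 − 16·16) + (16·5 − 1·15) + (1·(-4) − (-4)·5) + ((-4)·10 − (-15)·(-4)) + ((-15)·16 − 9·10)| = 470, so the area is 235.
Summing gcd(|Δx|,|Δy|) over the edges gives the boundary count: gcd(7,1) + gcd(15,10) + gcd(5,9) + gcd(11,14) + gcd(24,6) = 1+5+1+1+6 = 14.
Pick's theorem gives I = A − B/2 + 1 = 235 − 14/2 + 1 = 229, so the closed region contains I + B = 229 + 14 = 243 lattice points.

243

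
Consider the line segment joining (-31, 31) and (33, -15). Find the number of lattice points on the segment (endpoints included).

The number of lattice points on a segment between lattice points is gcd(|Δx|,|Δy|) + 1 = gcd(64,46) + 1 = 2 + 1 = 3.

3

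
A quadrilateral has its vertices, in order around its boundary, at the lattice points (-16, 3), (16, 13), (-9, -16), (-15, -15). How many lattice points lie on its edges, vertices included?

5

Summing gcd(|Δx|,|Δy|) over the edges gives the boundary count: gcd(32,10) + gcd(25,29) + gcd(6,1) + gcd(1,18) = 2+1+1+1 = 5.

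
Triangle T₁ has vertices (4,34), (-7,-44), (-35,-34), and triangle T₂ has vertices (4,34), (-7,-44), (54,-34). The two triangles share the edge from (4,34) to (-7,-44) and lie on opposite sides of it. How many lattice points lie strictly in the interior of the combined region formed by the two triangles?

3469

The union is the simple quadrilateral with vertices (4,34), (-35,-34), (-7,-44), (54,-34) in order.
The shoelace formula gives twice the area as |[4·(-34) − (-35)·34] + [(-35)·(-44) − (-7)·(-34)] + [(-7)·(-34) − 54·(-44)] + [54·34 − 4·(-34)]| = 6942, so the area is 3471.
Summing gcd(|Δx|,|Δy|) over the edges gives the boundary count: gcd(39,68) + gcd(28,10) + gcd(61,10) + gcd(50,68) = 1+2+1+2 = 6.
By Pick's theorem I = A − B/2 + 1 = 3471 − 6/2 + 1 = 3469.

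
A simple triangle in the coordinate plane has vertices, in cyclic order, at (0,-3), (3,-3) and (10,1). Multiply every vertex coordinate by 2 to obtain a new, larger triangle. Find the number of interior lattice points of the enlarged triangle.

The shoelace formula gives twice the area as |(0·(-3) − 3·(-3)) + (3·1 − 10·(-3)) + (10·(-3) − 0·1)| = 12, so the area is 6.
Along each edge there are gcd(|Δx|,|Δy|)+1 lattice points, so counting each shared vertex once the boundary has gcd(3,0) + gcd(7,4) + gcd(10,4) = 3+1+2 = 6.
Scaling by 2 multiplies the area by 2² = 4 (so the new area is 24) and multiplies the boundary lattice-point count by 2, giving 12.
By Pick's theorem, the interior count of the dilated polygon is 24 − 12/2 + 1 = 19.

19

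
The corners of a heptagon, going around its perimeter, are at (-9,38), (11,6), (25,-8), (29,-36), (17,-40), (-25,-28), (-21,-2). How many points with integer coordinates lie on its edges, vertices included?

38

The number of boundary lattice points is Σ gcd(|Δx|,|Δy|) = gcd(20,32) + gcd(14,14) + gcd(4,28) + gcd(12,4) + gcd(42,12) + gcd(4,26) + gcd(12,40) = 4+14+4+4+6+2+4 = 38.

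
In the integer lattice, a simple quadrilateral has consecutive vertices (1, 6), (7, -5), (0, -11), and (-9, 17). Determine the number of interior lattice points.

By the shoelace formula, twice the signed area is |(1·(-5) − 7·6) + (7·(-11) − 0·(-5)) + (0·17 − (-9)·(-11)) + ((-9)·6 − 1·17)| = 294, so the area is 147.
Summing gcd(|Δx|,|Δy|) over the edges gives the boundary count: gcd(6,11) + gcd(7,6) + gcd(9,28) + gcd(10,11) = 1+1+1+1 = 4.
By Pick's theorem A = I + B/2 − 1, so I = 147 − 4/2 + 1 = 146.

146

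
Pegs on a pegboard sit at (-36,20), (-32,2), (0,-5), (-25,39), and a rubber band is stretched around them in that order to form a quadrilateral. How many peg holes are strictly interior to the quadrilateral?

Using the shoelace formula, 2A = |((-36)·2 − (-32)·20) + ((-32)·(-5) − 0·2) + (0·39 − (-25)·(-5)) + ((-25)·20 − (-36)·39)| = 1507, so the area is 1507/2.
Along each edge there are gcd(|Δx|,|Δy|)+1 lattice points, so counting each shared vertex once the boundary has gcd(4,18) + gcd(32,7) + gcd(25,44) + gcd(11,19) = 2+1+1+1 = 5.
By Pick's theorem A = I + B/2 − 1, so I = 1507/2 − 5/2 + 1 = 752.

752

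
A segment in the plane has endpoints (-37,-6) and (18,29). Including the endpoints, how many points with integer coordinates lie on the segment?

The number of lattice points on a segment between lattice points is gcd(|Δx|,|Δy|) + 1 = gcd(55,35) + 1 = 5 + 1 = 6.

6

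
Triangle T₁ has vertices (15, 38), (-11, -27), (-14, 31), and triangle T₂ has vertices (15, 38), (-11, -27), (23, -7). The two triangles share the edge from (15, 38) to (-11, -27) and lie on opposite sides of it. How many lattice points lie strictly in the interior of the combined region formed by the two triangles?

The union is the simple quadrilateral with vertices (15, 38), (-14, 31), (-11, -27), (23, -7) in order.
By the shoelace formula, twice the signed area is |[15·31 − (-14)·38] + [(-14)·(-27) − (-11)·31] + [(-11)·(-7) − 23·(-27)] + [23·38 − 15·(-7)]| = 3393, so the area is 3393/2.
Along each edge there are gcd(|Δx|,|Δy|)+1 lattice points, so counting each shared vertex once the boundary has gcd(29,7) + gcd(3,58) + gcd(34,20) + gcd(8,45) = 1+1+2+1 = 5.
By Pick's theorem I = A − B/2 + 1 = 3393/2 − 5/2 + 1 = 1695.

1695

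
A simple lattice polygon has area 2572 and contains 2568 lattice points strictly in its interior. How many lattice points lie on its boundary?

10

Pick's theorem gives A = I + B/2 − 1, so B = 2(A − I + 1) = 2(2572 − 2568 + 1) = 10.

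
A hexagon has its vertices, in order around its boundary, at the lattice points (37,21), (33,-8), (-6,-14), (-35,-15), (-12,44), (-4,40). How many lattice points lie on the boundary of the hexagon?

The number of boundary lattice points is Σ gcd(|Δx|,|Δy|) = gcd(4,29) + gcd(39,6) + gcd(29,1) + gcd(23,59) + gcd(8,4) + gcd(41,19) = 1+3+1+1+4+1 = 11.

11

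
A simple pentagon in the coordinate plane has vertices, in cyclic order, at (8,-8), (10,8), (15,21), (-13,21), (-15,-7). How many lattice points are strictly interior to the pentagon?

Using the shoelace formula, 2A = |(8·8 − 10·(-8)) + (10·21 − 15·8) + (15·21 − (-13)·21) + ((-13)·(-7) − (-15)·21) + ((-15)·(-8) − 8·(-7))| = 1404, so the area is 702.
Summing gcd(|Δx|,|Δy|) over the edges gives the boundary count: gcd(2,16) + gcd(5,13) + gcd(28,0) + gcd(2,28) + gcd(23,1) = 2+1+28+2+1 = 34.
By Pick's theorem A = I + B/2 − 1, so I = 702 − 34/2 + 1 = 686.

686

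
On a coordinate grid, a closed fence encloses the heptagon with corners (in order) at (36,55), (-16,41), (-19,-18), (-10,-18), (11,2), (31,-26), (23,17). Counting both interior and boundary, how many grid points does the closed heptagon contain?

2607

Using the shoelace formula, 2A = |(36·41 − (-16)·55) + ((-16)·(-18) − (-19)·41) + ((-19)·(-18) − (-10)·(-18)) + ((-10)·2 − 11·(-18)) + (11·(-26) − 31·2) + (31·17 − 23·(-26)) + (23·55 − 36·17)| = 5193, so the area is 5193/2.
Summing gcd(|Δx|,|Δy|) over the edges gives the boundary count: gcd(52,14) + gcd(3,59) + gcd(9,0) + gcd(21,20) + gcd(20,28) + gcd(8,43) + gcd(13,38) = 2+1+9+1+4+1+1 = 19.
Pick's theorem gives I = A − B/2 + 1 = 5193/2 − 19/2 + 1 = 2588, so the closed region contains I + B = 2588 + 19 = 2607 lattice points.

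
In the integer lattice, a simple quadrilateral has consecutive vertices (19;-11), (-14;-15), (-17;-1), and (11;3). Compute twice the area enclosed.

The shoelace formula gives twice the area as |(19·(-15) − (-14)·(-11)) + ((-14)·(-1) − (-17)·(-15)) + ((-17)·3 − 11·(-1)) + (11·(-11) − 19·3)| = 898, so the area is 449.

898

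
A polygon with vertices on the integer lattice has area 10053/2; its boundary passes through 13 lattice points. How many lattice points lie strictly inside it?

5021

From Pick's theorem, I = A − B/2 + 1 = 10053/2 − 13/2 + 1 = 5021.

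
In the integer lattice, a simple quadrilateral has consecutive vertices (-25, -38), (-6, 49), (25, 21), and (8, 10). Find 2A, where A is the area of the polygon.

2776

By the shoelace formula, twice the signed area is |((-25)·49 − (-6)·(-38)) + ((-6)·21 − 25·49) + (25·10 − 8·21) + (8·(-38) − (-25)·10)| = 2776, so the area is 1388.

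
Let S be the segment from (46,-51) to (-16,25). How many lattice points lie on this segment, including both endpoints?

3

The number of lattice points on a segment between lattice points is gcd(|Δx|,|Δy|) + 1 = gcd(62,76) + 1 = 2 + 1 = 3.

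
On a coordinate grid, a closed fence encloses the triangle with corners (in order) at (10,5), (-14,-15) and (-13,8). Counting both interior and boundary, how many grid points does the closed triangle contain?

By the shoelace formula, twice the signed area is |[10·(-15) − (-14)·5] + [(-14)·8 − (-13)·(-15)] + [(-13)·5 − 10·8]| = 532, so the area is 266.
Along each edge there are gcd(|Δx|,|Δy|)+1 lattice points, so counting each shared vertex once the boundary has gcd(24,20) + gcd(1,23) + gcd(23,3) = 4+1+1 = 6.
Pick's theorem gives I = A − B/2 + 1 = 266 − 6/2 + 1 = 264, so the closed region contains I + B = 264 + 6 = 270 lattice points.

270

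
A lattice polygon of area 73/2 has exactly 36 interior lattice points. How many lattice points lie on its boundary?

3

Pick's theorem gives A = I + B/2 − 1, so B = 2(A − I + 1) = 2(73/2 − 36 + 1) = 3.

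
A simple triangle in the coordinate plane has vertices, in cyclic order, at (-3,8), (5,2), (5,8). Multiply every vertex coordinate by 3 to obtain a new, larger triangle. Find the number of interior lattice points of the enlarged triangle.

The shoelace formula gives twice the area as |((-3)·2 − 5·8) + (5·8 − 5·2) + (5·8 − (-3)·8)| = 48, so the area is 24.
Summing gcd(|Δx|,|Δy|) over the edges gives the boundary count: gcd(8,6) + gcd(0,6) + gcd(8,0) = 2+6+8 = 16.
Scaling by 3 multiplies the area by 3² = 9 (so the new area is 216) and multiplies the boundary lattice-point count by 3, giving 48.
By Pick's theorem, the interior count of the dilated polygon is 216 − 48/2 + 1 = 193.

193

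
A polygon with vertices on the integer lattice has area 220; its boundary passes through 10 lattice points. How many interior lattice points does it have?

Pick's theorem A = I + B/2 − 1 rearranges to I = A − B/2 + 1 = 220 − 10/2 + 1 = 216.

216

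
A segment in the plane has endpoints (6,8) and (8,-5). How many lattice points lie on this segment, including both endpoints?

2

The number of lattice points on a segment between lattice points is gcd(|Δx|,|Δy|) + 1 = gcd(2,13) + 1 = 1 + 1 = 2.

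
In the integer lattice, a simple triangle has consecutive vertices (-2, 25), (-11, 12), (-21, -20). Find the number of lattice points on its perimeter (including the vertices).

Summing gcd(|Δx|,|Δy|) over the edges gives the boundary count: gcd(9,13) + gcd(10,32) + gcd(19,45) = 1+2+1 = 4.

4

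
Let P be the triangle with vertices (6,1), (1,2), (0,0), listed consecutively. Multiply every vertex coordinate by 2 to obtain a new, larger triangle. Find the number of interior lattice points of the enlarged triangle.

20

By the shoelace formula, twice the signed area is |(6·2 − 1·1) + (1·0 − 0·2) + (0·1 − 6·0)| = 11, so the area is 11/2.
The number of boundary lattice points is Σ gcd(|Δx|,|Δy|) = gcd(5,1) + gcd(1,2) + gcd(6,1) = 1+1+1 = 3.
Scaling by 2 multiplies the area by 2² = 4 (so the new area is 22) and multiplies the boundary lattice-point count by 2, giving 6.
By Pick's theorem, the interior count of the dilated polygon is 22 − 6/2 + 1 = 20.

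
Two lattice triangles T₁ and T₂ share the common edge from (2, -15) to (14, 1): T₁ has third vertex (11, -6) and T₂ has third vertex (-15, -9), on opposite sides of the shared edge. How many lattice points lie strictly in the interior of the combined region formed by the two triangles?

The union is the simple quadrilateral with vertices (2, -15), (11, -6), (14, 1), (-15, -9) in order.
By the shoelace formula, twice the signed area is |(2·(-6) − 11·(-15)) + (11·1 − 14·(-6)) + (14·(-9) − (-15)·1) + ((-15)·(-15) − 2·(-9))| = 380, so the area is 190.
Along each edge there are gcd(|Δx|,|Δy|)+1 lattice points, so counting each shared vertex once the boundary has gcd(9,9) + gcd(3,7) + gcd(29,10) + gcd(17,6) = 9+1+1+1 = 12.
By Pick's theorem I = A − B/2 + 1 = 190 − 12/2 + 1 = 185.

185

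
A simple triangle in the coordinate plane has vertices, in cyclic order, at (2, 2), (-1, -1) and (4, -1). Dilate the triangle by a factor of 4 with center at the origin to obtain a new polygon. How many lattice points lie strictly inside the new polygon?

103

Using the shoelace formula, 2A = |(2·(-1) − (-1)·2) + ((-1)·(-1) − 4·(-1)) + (4·2 − 2·(-1))| = 15, so the area is 7.5.
The number of boundary lattice points is Σ gcd(|Δx|,|Δy|) = gcd(3,3) + gcd(5,0) + gcd(2,3) = 3+5+1 = 9.
Scaling by 4 multiplies the area by 4² = 16 (so the new area is 120) and multiplies the boundary lattice-point count by 4, giving 36.
By Pick's theorem, the interior count of the dilated polygon is 120 − 36/2 + 1 = 103.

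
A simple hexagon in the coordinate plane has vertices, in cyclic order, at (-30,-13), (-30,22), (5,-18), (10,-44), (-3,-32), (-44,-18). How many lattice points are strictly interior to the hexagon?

1196

The shoelace formula gives twice the area as |((-30)·22 − (-30)·(-13)) + ((-30)·(-18) − 5·22) + (5·(-44) − 10·(-18)) + (10·(-32) − (-3)·(-44)) + ((-3)·(-18) − (-44)·(-32)) + ((-44)·(-13) − (-30)·(-18))| = 2434, so the area is 1217.
Summing gcd(|Δx|,|Δy|) over the edges gives the boundary count: gcd(0,35) + gcd(35,40) + gcd(5,26) + gcd(13,12) + gcd(41,14) + gcd(14,5) = 35+5+1+1+1+1 = 44.
By Pick's theorem A = I + B/2 − 1, so I = 1217 − 44/2 + 1 = 1196.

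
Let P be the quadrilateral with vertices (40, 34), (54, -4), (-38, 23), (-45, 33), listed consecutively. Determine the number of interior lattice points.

Using the shoelace formula, 2A = |(40·(-4) − 54·34) + (54·23 − (-38)·(-4)) + ((-38)·33 − (-45)·23) + ((-45)·34 − 40·33)| = 3975, so the area is 3975/2.
The number of boundary lattice points is Σ gcd(|Δx|,|Δy|) = gcd(14,38) + gcd(92,27) + gcd(7,10) + gcd(85,1) = 2+1+1+1 = 5.
Pick's theorem gives I = A − B/2 + 1 = 3975/2 − 5/2 + 1 = 1986.

1986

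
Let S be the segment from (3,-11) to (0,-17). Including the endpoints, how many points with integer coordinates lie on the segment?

The number of lattice points on a segment between lattice points is gcd(|Δx|,|Δy|) + 1 = gcd(3,6) + 1 = 3 + 1 = 4.

4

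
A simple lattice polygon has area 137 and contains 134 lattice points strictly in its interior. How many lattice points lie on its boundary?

Pick's theorem gives A = I + B/2 − 1, so B = 2(A − I + 1) = 2(137 − 134 + 1) = 8.

8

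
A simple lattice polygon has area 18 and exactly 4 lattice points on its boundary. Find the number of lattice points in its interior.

17

Pick's theorem A = I + B/2 − 1 rearranges to I = A − B/2 + 1 = 18 − 4/2 + 1 = 17.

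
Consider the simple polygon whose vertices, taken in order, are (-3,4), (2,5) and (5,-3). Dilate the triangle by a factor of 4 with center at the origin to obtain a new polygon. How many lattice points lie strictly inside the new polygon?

By the shoelace formula, twice the signed area is |((-3)·5 − 2·4) + (2·(-3) − 5·5) + (5·4 − (-3)·(-3))| = 43, so the area is 21.5.
Summing gcd(|Δx|,|Δy|) over the edges gives the boundary count: gcd(5,1) + gcd(3,8) + gcd(8,7) = 1+1+1 = 3.
Scaling by 4 multiplies the area by 4² = 16 (so the new area is 344) and multiplies the boundary lattice-point count by 4, giving 12.
By Pick's theorem, the interior count of the dilated polygon is 344 − 12/2 + 1 = 339.

339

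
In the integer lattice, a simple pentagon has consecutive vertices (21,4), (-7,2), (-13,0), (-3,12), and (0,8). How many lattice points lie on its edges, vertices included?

8

Summing gcd(|Δx|,|Δy|) over the edges gives the boundary count: gcd(28,2) + gcd(6,2) + gcd(10,12) + gcd(3,4) + gcd(21,4) = 2+2+2+1+1 = 8.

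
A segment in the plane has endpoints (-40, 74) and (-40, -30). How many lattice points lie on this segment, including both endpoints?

The number of lattice points on a segment between lattice points is gcd(|Δx|,|Δy|) + 1 = gcd(0,104) + 1 = 104 + 1 = 105.

105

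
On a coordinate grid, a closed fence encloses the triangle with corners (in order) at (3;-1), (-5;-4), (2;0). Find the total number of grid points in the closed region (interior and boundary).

The shoelace formula gives twice the area as |[3·(-4) − (-5)·(-1)] + [(-5)·0 − 2·(-4)] + [2·(-1) − 3·0]| = 11, so the area is 11/2.
The number of boundary lattice points is Σ gcd(|Δx|,|Δy|) = gcd(8,3) + gcd(7,4) + gcd(1,1) = 1+1+1 = 3.
Pick's theorem gives I = A − B/2 + 1 = 11/2 − 3/2 + 1 = 5, so the closed region contains I + B = 5 + 3 = 8 lattice points.

8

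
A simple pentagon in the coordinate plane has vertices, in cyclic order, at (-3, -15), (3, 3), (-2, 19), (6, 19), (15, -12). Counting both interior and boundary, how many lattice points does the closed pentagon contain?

346

The shoelace formula gives twice the area as |[(-3)·3 − 3·(-15)] + [3·19 − (-2)·3] + [(-2)·19 − 6·19] + [6·(-12) − 15·19] + [15·(-15) − (-3)·(-12)]| = 671, so the area is 335.5.
The number of boundary lattice points is Σ gcd(|Δx|,|Δy|) = gcd(6,18) + gcd(5,16) + gcd(8,0) + gcd(9,31) + gcd(18,3) = 6+1+8+1+3 = 19.
Pick's theorem gives I = A − B/2 + 1 = 335.5 − 19/2 + 1 = 327, so the closed region contains I + B = 327 + 19 = 346 lattice points.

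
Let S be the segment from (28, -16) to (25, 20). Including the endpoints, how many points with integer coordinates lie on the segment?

The number of lattice points on a segment between lattice points is gcd(|Δx|,|Δy|) + 1 = gcd(3,36) + 1 = 3 + 1 = 4.

4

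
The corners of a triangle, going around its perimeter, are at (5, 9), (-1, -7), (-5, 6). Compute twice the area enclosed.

142

By the shoelace formula, twice the signed area is |(5·(-7) − (-1)·9) + ((-1)·6 − (-5)·(-7)) + ((-5)·9 − 5·6)| = 142, so the area is 71.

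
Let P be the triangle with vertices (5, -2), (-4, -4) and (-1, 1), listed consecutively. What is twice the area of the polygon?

By the shoelace formula, twice the signed area is |(5·(-4) − (-4)·(-2)) + ((-4)·1 − (-1)·(-4)) + ((-1)·(-2) − 5·1)| = 39, so the area is 19.5.

39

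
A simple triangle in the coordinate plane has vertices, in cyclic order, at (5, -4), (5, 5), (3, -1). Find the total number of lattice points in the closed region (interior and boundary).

The shoelace formula gives twice the area as |(5·5 − 5·(-4)) + (5·(-1) − 3·5) + (3·(-4) − 5·(-1))| = 18, so the area is 9.
Summing gcd(|Δx|,|Δy|) over the edges gives the boundary count: gcd(0,9) + gcd(2,6) + gcd(2,3) = 9+2+1 = 12.
Pick's theorem gives I = A − B/2 + 1 = 9 − 12/2 + 1 = 4, so the closed region contains I + B = 4 + 12 = 16 lattice points.

16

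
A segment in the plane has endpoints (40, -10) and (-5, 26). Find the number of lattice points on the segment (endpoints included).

The number of lattice points on a segment between lattice points is gcd(|Δx|,|Δy|) + 1 = gcd(45,36) + 1 = 9 + 1 = 10.

10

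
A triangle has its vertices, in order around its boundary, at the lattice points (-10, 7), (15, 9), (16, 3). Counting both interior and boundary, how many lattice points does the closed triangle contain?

The shoelace formula gives twice the area as |((-10)·9 − 15·7) + (15·3 − 16·9) + (16·7 − (-10)·3)| = 152, so the area is 76.
Along each edge there are gcd(|Δx|,|Δy|)+1 lattice points, so counting each shared vertex once the boundary has gcd(25,2) + gcd(1,6) + gcd(26,4) = 1+1+2 = 4.
Pick's theorem gives I = A − B/2 + 1 = 76 − 4/2 + 1 = 75, so the closed region contains I + B = 75 + 4 = 79 lattice points.

79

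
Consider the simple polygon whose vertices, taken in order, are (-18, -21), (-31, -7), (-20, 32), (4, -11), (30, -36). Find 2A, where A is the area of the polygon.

2657

Using the shoelace formula, 2A = |((-18)·(-7) − (-31)·(-21)) + ((-31)·32 − (-20)·(-7)) + ((-20)·(-11) − 4·32) + (4·(-36) − 30·(-11)) + (30·(-21) − (-18)·(-36))| = 2657, so the area is 2657/2.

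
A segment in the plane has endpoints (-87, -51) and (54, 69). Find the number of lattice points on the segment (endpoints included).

4

The number of lattice points on a segment between lattice points is gcd(|Δx|,|Δy|) + 1 = gcd(141,120) + 1 = 3 + 1 = 4.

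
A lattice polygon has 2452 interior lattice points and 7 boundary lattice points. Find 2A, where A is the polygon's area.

4909

By Pick's theorem, A = I + B/2 − 1 = 2452 + 7/2 − 1 = 4909/2.
Hence 2A = 4909.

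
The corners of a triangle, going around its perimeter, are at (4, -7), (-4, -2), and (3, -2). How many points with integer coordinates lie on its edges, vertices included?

Along each edge there are gcd(|Δx|,|Δy|)+1 lattice points, so counting each shared vertex once the boundary has gcd(8,5) + gcd(7,0) + gcd(1,5) = 1+7+1 = 9.

9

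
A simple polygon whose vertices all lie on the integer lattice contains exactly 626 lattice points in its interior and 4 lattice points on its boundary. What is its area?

By Pick's theorem, A = I + B/2 − 1 = 626 + 4/2 − 1 = 627.

627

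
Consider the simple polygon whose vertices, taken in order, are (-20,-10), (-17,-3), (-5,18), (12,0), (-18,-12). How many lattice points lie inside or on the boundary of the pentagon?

By the shoelace formula, twice the signed area is |((-20)·(-3) − (-17)·(-10)) + ((-17)·18 − (-5)·(-3)) + ((-5)·0 − 12·18) + (12·(-12) − (-18)·0) + ((-18)·(-10) − (-20)·(-12))| = 851, so the area is 851/2.
Summing gcd(|Δx|,|Δy|) over the edges gives the boundary count: gcd(3,7) + gcd(12,21) + gcd(17,18) + gcd(30,12) + gcd(2,2) = 1+3+1+6+2 = 13.
Pick's theorem gives I = A − B/2 + 1 = 851/2 − 13/2 + 1 = 420, so the closed region contains I + B = 420 + 13 = 433 lattice points.

433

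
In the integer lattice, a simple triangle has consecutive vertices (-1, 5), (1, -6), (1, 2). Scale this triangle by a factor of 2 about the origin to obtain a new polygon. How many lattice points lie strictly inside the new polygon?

By the shoelace formula, twice the signed area is |((-1)·(-6) − 1·5) + (1·2 − 1·(-6)) + (1·5 − (-1)·2)| = 16, so the area is 8.
The number of boundary lattice points is Σ gcd(|Δx|,|Δy|) = gcd(2,11) + gcd(0,8) + gcd(2,3) = 1+8+1 = 10.
Scaling by 2 multiplies the area by 2² = 4 (so the new area is 32) and multiplies the boundary lattice-point count by 2, giving 20.
By Pick's theorem, the interior count of the dilated polygon is 32 − 20/2 + 1 = 23.

23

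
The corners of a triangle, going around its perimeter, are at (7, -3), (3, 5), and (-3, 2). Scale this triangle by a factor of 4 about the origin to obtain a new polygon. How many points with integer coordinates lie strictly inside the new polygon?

The shoelace formula gives twice the area as |(7·5 − 3·(-3)) + (3·2 − (-3)·5) + ((-3)·(-3) − 7·2)| = 60, so the area is 30.
The number of boundary lattice points is Σ gcd(|Δx|,|Δy|) = gcd(4,8) + gcd(6,3) + gcd(10,5) = 4+3+5 = 12.
Scaling by 4 multiplies the area by 4² = 16 (so the new area is 480) and multiplies the boundary lattice-point count by 4, giving 48.
By Pick's theorem, the interior count of the dilated polygon is 480 − 48/2 + 1 = 457.

457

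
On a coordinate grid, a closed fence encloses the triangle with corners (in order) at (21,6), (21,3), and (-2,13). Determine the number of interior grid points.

33

By the shoelace formula, twice the signed area is |[21·3 − 21·6] + [21·13 − (-2)·3] + [(-2)·6 − 21·13]| = 69, so the area is 69/2.
Along each edge there are gcd(|Δx|,|Δy|)+1 lattice points, so counting each shared vertex once the boundary has gcd(0,3) + gcd(23,10) + gcd(23,7) = 3+1+1 = 5.
Pick's theorem gives I = A − B/2 + 1 = 69/2 − 5/2 + 1 = 33.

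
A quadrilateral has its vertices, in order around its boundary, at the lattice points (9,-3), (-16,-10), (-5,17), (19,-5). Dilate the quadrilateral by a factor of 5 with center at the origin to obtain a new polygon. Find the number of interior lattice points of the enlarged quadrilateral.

The shoelace formula gives twice the area as |[9·(-10) − (-16)·(-3)] + [(-16)·17 − (-5)·(-10)] + [(-5)·(-5) − 19·17] + [19·(-3) − 9·(-5)]| = 770, so the area is 385.
The number of boundary lattice points is Σ gcd(|Δx|,|Δy|) = gcd(25,7) + gcd(11,27) + gcd(24,22) + gcd(10,2) = 1+1+2+2 = 6.
Scaling by 5 multiplies the area by 5² = 25 (so the new area is 9625) and multiplies the boundary lattice-point count by 5, giving 30.
By Pick's theorem, the interior count of the dilated polygon is 9625 − 30/2 + 1 = 9611.

9611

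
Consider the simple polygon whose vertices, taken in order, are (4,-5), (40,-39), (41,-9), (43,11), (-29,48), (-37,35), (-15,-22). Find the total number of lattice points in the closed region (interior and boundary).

Using the shoelace formula, 2A = |(4·(-39) − 40·(-5)) + (40·(-9) − 41·(-39)) + (41·11 − 43·(-9)) + (43·48 − (-29)·11) + ((-29)·35 − (-37)·48) + ((-37)·(-22) − (-15)·35) + ((-15)·(-5) − 4·(-22))| = 6767, so the area is 3383.5.
Along each edge there are gcd(|Δx|,|Δy|)+1 lattice points, so counting each shared vertex once the boundary has gcd(36,34) + gcd(1,30) + gcd(2,20) + gcd(72,37) + gcd(8,13) + gcd(22,57) + gcd(19,17) = 2+1+2+1+1+1+1 = 9.
Pick's theorem gives I = A − B/2 + 1 = 3383.5 − 9/2 + 1 = 3380, so the closed region contains I + B = 3380 + 9 = 3389 lattice points.

3389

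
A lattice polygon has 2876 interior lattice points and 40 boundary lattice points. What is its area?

Pick's theorem states A = I + B/2 − 1, so A = 2876 + 40/2 − 1 = 2895.

2895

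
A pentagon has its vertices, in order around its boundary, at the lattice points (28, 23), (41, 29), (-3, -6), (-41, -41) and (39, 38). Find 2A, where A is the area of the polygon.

539

The shoelace formula gives twice the area as |[28·29 − 41·23] + [41·(-6) − (-3)·29] + [(-3)·(-41) − (-41)·(-6)] + [(-41)·38 − 39·(-41)] + [39·23 − 28·38]| = 539, so the area is 269.5.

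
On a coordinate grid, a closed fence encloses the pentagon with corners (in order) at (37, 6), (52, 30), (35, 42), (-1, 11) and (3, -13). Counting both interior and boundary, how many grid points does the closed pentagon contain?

1425

The shoelace formula gives twice the area as |(37·30 − 52·6) + (52·42 − 35·30) + (35·11 − (-1)·42) + ((-1)·(-13) − 3·11) + (3·6 − 37·(-13))| = 2838, so the area is 1419.
Along each edge there are gcd(|Δx|,|Δy|)+1 lattice points, so counting each shared vertex once the boundary has gcd(15,24) + gcd(17,12) + gcd(36,31) + gcd(4,24) + gcd(34,19) = 3+1+1+4+1 = 10.
Pick's theorem gives I = A − B/2 + 1 = 1419 − 10/2 + 1 = 1415, so the closed region contains I + B = 1415 + 10 = 1425 lattice points.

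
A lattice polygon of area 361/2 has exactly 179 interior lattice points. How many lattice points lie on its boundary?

Pick's theorem gives A = I + B/2 − 1, so B = 2(A − I + 1) = 2(361/2 − 179 + 1) = 5.

5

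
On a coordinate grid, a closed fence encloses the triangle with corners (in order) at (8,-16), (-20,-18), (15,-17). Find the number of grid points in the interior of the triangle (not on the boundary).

By the shoelace formula, twice the signed area is |[8·(-18) − (-20)·(-16)] + [(-20)·(-17) − 15·(-18)] + [15·(-16) − 8·(-17)]| = 42, so the area is 21.
The number of boundary lattice points is Σ gcd(|Δx|,|Δy|) = gcd(28,2) + gcd(35,1) + gcd(7,1) = 2+1+1 = 4.
Pick's theorem gives I = A − B/2 + 1 = 21 − 4/2 + 1 = 20.

20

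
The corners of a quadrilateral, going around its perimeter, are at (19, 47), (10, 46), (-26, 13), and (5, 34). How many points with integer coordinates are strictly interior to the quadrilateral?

183

The shoelace formula gives twice the area as |(19·46 − 10·47) + (10·13 − (-26)·46) + ((-26)·34 − 5·13) + (5·47 − 19·34)| = 370, so the area is 185.
Summing gcd(|Δx|,|Δy|) over the edges gives the boundary count: gcd(9,1) + gcd(36,33) + gcd(31,21) + gcd(14,13) = 1+3+1+1 = 6.
Pick's theorem gives I = A − B/2 + 1 = 185 − 6/2 + 1 = 183.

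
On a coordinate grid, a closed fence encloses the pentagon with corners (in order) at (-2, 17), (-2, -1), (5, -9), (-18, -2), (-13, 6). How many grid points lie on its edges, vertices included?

32

Summing gcd(|Δx|,|Δy|) over the edges gives the boundary count: gcd(0,18) + gcd(7,8) + gcd(23,7) + gcd(5,8) + gcd(11,11) = 18+1+1+1+11 = 32.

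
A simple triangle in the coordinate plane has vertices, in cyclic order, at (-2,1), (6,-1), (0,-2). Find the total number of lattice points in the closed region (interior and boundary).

13

Using the shoelace formula, 2A = |[(-2)·(-1) − 6·1] + [6·(-2) − 0·(-1)] + [0·1 − (-2)·(-2)]| = 20, so the area is 10.
Along each edge there are gcd(|Δx|,|Δy|)+1 lattice points, so counting each shared vertex once the boundary has gcd(8,2) + gcd(6,1) + gcd(2,3) = 2+1+1 = 4.
Pick's theorem gives I = A − B/2 + 1 = 10 − 4/2 + 1 = 9, so the closed region contains I + B = 9 + 4 = 13 lattice points.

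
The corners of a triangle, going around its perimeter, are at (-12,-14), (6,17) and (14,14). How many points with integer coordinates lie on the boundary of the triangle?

Summing gcd(|Δx|,|Δy|) over the edges gives the boundary count: gcd(18,31) + gcd(8,3) + gcd(26,28) = 1+1+2 = 4.

4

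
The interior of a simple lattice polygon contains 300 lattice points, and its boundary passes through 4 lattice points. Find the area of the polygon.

301

Pick's theorem states A = I + B/2 − 1, so A = 300 + 4/2 − 1 = 301.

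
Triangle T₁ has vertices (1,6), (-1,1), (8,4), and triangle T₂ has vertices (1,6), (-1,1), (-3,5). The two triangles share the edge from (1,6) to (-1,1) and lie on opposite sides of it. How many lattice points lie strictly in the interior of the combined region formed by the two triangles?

The union is the simple quadrilateral with vertices (1,6), (8,4), (-1,1), (-3,5) in order.
The shoelace formula gives twice the area as |(1·4 − 8·6) + (8·1 − (-1)·4) + ((-1)·5 − (-3)·1) + ((-3)·6 − 1·5)| = 57, so the area is 28.5.
Along each edge there are gcd(|Δx|,|Δy|)+1 lattice points, so counting each shared vertex once the boundary has gcd(7,2) + gcd(9,3) + gcd(2,4) + gcd(4,1) = 1+3+2+1 = 7.
By Pick's theorem I = A − B/2 + 1 = 28.5 − 7/2 + 1 = 26.

26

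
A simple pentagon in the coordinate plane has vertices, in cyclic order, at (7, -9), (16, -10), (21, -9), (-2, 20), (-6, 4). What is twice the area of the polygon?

680

Using the shoelace formula, 2A = |(7·(-10) − 16·(-9)) + (16·(-9) − 21·(-10)) + (21·20 − (-2)·(-9)) + ((-2)·4 − (-6)·20) + ((-6)·(-9) − 7·4)| = 680, so the area is 340.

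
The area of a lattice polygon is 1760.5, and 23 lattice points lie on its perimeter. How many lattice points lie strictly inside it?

1750

From Pick's theorem, I = A − B/2 + 1 = 1760.5 − 23/2 + 1 = 1750.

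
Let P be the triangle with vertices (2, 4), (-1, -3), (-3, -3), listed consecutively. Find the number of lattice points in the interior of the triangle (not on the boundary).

By the shoelace formula, twice the signed area is |(2·(-3) − (-1)·4) + ((-1)·(-3) − (-3)·(-3)) + ((-3)·4 − 2·(-3))| = 14, so the area is 7.
Summing gcd(|Δx|,|Δy|) over the edges gives the boundary count: gcd(3,7) + gcd(2,0) + gcd(5,7) = 1+2+1 = 4.
Pick's theorem gives I = A − B/2 + 1 = 7 − 4/2 + 1 = 6.

6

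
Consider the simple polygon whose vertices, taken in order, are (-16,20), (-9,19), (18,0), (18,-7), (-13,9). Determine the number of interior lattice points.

By the shoelace formula, twice the signed area is |((-16)·19 − (-9)·20) + ((-9)·0 − 18·19) + (18·(-7) − 18·0) + (18·9 − (-13)·(-7)) + ((-13)·20 − (-16)·9)| = 637, so the area is 318.5.
Summing gcd(|Δx|,|Δy|) over the edges gives the boundary count: gcd(7,1) + gcd(27,19) + gcd(0,7) + gcd(31,16) + gcd(3,11) = 1+1+7+1+1 = 11.
Pick's theorem gives I = A − B/2 + 1 = 318.5 − 11/2 + 1 = 314.

314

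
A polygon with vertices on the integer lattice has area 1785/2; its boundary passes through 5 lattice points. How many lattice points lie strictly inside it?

891

From Pick's theorem, I = A − B/2 + 1 = 1785/2 − 5/2 + 1 = 891.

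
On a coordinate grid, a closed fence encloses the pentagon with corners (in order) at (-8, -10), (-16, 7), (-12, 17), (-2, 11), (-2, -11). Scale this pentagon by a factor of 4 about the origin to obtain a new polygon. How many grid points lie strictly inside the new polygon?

Using the shoelace formula, 2A = |[(-8)·7 − (-16)·(-10)] + [(-16)·17 − (-12)·7] + [(-12)·11 − (-2)·17] + [(-2)·(-11) − (-2)·11] + [(-2)·(-10) − (-8)·(-11)]| = 526, so the area is 263.
Summing gcd(|Δx|,|Δy|) over the edges gives the boundary count: gcd(8,17) + gcd(4,10) + gcd(10,6) + gcd(0,22) + gcd(6,1) = 1+2+2+22+1 = 28.
Scaling by 4 multiplies the area by 4² = 16 (so the new area is 4208) and multiplies the boundary lattice-point count by 4, giving 112.
By Pick's theorem, the interior count of the dilated polygon is 4208 − 112/2 + 1 = 4153.

4153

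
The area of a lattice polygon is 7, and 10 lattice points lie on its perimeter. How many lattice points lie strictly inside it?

3

Pick's theorem A = I + B/2 − 1 rearranges to I = A − B/2 + 1 = 7 − 10/2 + 1 = 3.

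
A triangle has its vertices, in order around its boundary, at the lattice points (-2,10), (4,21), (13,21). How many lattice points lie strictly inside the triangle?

45

Using the shoelace formula, 2A = |((-2)·21 − 4·10) + (4·21 − 13·21) + (13·10 − (-2)·21)| = 99, so the area is 99/2.
Along each edge there are gcd(|Δx|,|Δy|)+1 lattice points, so counting each shared vertex once the boundary has gcd(6,11) + gcd(9,0) + gcd(15,11) = 1+9+1 = 11.
By Pick's theorem A = I + B/2 − 1, so I = 99/2 − 11/2 + 1 = 45.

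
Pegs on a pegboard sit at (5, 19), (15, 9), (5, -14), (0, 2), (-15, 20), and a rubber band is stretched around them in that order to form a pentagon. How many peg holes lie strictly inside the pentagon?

413

The shoelace formula gives twice the area as |[5·9 − 15·19] + [15·(-14) − 5·9] + [5·2 − 0·(-14)] + [0·20 − (-15)·2] + [(-15)·19 − 5·20]| = 840, so the area is 420.
Along each edge there are gcd(|Δx|,|Δy|)+1 lattice points, so counting each shared vertex once the boundary has gcd(10,10) + gcd(10,23) + gcd(5,16) + gcd(15,18) + gcd(20,1) = 10+1+1+3+1 = 16.
By Pick's theorem A = I + B/2 − 1, so I = 420 − 16/2 + 1 = 413.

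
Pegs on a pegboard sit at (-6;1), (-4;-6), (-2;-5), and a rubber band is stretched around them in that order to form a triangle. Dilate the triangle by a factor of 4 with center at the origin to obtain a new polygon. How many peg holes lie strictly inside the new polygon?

121

By the shoelace formula, twice the signed area is |((-6)·(-6) − (-4)·1) + ((-4)·(-5) − (-2)·(-6)) + ((-2)·1 − (-6)·(-5))| = 16, so the area is 8.
The number of boundary lattice points is Σ gcd(|Δx|,|Δy|) = gcd(2,7) + gcd(2,1) + gcd(4,6) = 1+1+2 = 4.
Scaling by 4 multiplies the area by 4² = 16 (so the new area is 128) and multiplies the boundary lattice-point count by 4, giving 16.
By Pick's theorem, the interior count of the dilated polygon is 128 − 16/2 + 1 = 121.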